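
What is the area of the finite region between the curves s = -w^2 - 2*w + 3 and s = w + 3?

Both boundary curves give s as a function of w, so integrate with respect to w. Setting them equal: -w^2 - 3*w = 0, i.e. -w*(w + 3) = 0, so they meet at w = -3, 0.
For w in [-3, 0], s = -w^2 - 2*w + 3 is on the right; area = ∫[-3,0] (-w^2 - 3*w) dw = 9/2.

9/2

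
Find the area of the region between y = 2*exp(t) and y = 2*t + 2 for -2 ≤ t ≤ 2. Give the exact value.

-8 - 2*exp(-2) + 2*exp(2)

On [-2, 2], (2*exp(t)) - (2*t + 2) = -2*t + 2*exp(t) - 2 is ≥ 0 throughout, so the area is a single integral of |-2*t + 2*exp(t) - 2|.
∫[-2,2] (-2*t + 2*exp(t) - 2) dt = -8 - 2*exp(-2) + 2*exp(2).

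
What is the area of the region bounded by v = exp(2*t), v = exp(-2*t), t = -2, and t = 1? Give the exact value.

The difference (exp(2*t)) - (exp(-2*t)) = exp(2*t) - exp(-2*t) changes sign at t = 0 inside [-2, 1], so split the integral there.
∫[-2,0] (exp(2*t) - exp(-2*t)) dt = -exp(4)/2 - exp(-4)/2 + 1; the area of that piece is -1 + exp(-4)/2 + exp(4)/2.
∫[0,1] (exp(2*t) - exp(-2*t)) dt = -1 + exp(-2)/2 + exp(2)/2.
Total area = (-1 + exp(-4)/2 + exp(4)/2) + (-1 + exp(-2)/2 + exp(2)/2) = -2 + exp(-4)/2 + exp(-2)/2 + exp(2)/2 + exp(4)/2.

-2 + exp(-4)/2 + exp(-2)/2 + exp(2)/2 + exp(4)/2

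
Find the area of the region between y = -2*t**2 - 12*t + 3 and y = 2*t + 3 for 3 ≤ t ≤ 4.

221/3

On [3, 4], (-2*t**2 - 12*t + 3) - (2*t + 3) = -2*t**2 - 14*t is ≤ 0 throughout, so the area is a single integral of |-2*t**2 - 14*t|.
∫[3,4] (-2*t**2 - 14*t) dt = -221/3; the area of that piece is 221/3.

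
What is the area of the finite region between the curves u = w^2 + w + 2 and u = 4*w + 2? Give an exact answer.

9/2

Both boundary curves give u as a function of w, so integrate with respect to w. Setting them equal: w^2 - 3*w = 0, i.e. w*(w - 3) = 0, so they meet at w = 0, 3.
For w in [0, 3], u = w^2 + w + 2 is on the left; area = ∫[0,3] (-(w^2 - 3*w)) dw = 9/2.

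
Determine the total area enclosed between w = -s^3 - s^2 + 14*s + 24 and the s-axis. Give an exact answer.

1741/12

The curve meets the s-axis where -s^3 - s^2 + 14*s + 24 = 0, i.e. -(s - 4)*(s + 2)*(s + 3) = 0, at s = -3, -2, 4.
On [-3, -2] the curve lies below the axis; ∫[-3,-2] (-s^3 - s^2 + 14*s + 24) ds = -13/12, giving area 13/12.
On [-2, 4] the curve lies above the axis; ∫[-2,4] (-s^3 - s^2 + 14*s + 24) ds = 144, giving area 144.
Total area = 13/12 + 144 = 1741/12.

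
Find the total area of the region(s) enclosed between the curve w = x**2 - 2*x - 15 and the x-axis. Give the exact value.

The curve meets the x-axis where x**2 - 2*x - 15 = 0, i.e. (x - 5)*(x + 3) = 0, at x = -3, 5.
On [-3, 5] the curve lies below the axis; ∫[-3,5] (x**2 - 2*x - 15) dx = -256/3, giving area 256/3.

256/3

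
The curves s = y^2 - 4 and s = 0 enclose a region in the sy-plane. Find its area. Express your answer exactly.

32/3

Both boundary curves give s as a function of y, so integrate with respect to y. Setting them equal: y^2 - 4 = 0, i.e. (y - 2)*(y + 2) = 0, so they meet at y = -2, 2.
For y in [-2, 2], s = y^2 - 4 is on the left; area = ∫[-2,2] (-(y^2 - 4)) dy = 32/3.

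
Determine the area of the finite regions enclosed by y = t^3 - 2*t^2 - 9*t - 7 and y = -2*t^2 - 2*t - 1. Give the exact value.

131/4

Set the curves equal: t^3 - 2*t^2 - 9*t - 7 = -2*t^2 - 2*t - 1, so t^3 - 7*t - 6 = 0, which factors as (t - 3)*(t + 1)*(t + 2) = 0. The curves meet at t = -2, -1, 3.
On [-2, -1], y = t^3 - 2*t^2 - 9*t - 7 is on top; that piece has area ∫[-2,-1] (t^3 - 7*t - 6) dt = 3/4.
On [-1, 3], y = -2*t^2 - 2*t - 1 is on top; that piece has area ∫[-1,3] (-(t^3 - 7*t - 6)) dt = 32.
Total enclosed area = 3/4 + 32 = 131/4.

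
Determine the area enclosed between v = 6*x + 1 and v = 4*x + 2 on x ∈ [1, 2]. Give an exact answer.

2

On [1, 2], (6*x + 1) - (4*x + 2) = 2*x - 1 is ≥ 0 throughout, so the area is a single integral of |2*x - 1|.
∫[1,2] (2*x - 1) dx = 2.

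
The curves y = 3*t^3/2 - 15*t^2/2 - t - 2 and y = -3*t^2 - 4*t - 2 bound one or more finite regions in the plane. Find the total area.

Set the curves equal: 3*t^3/2 - 15*t^2/2 - t - 2 = -3*t^2 - 4*t - 2, so 3*t^3/2 - 9*t^2/2 + 3*t = 0, which factors as 3*t*(t - 2)*(t - 1)/2 = 0. The curves meet at t = 0, 1, 2.
On [0, 1], y = 3*t^3/2 - 15*t^2/2 - t - 2 is on top; that piece has area ∫[0,1] (3*t^3/2 - 9*t^2/2 + 3*t) dt = 3/8.
On [1, 2], y = -3*t^2 - 4*t - 2 is on top; that piece has area ∫[1,2] (-(3*t^3/2 - 9*t^2/2 + 3*t)) dt = 3/8.
Total enclosed area = 3/8 + 3/8 = 3/4.

3/4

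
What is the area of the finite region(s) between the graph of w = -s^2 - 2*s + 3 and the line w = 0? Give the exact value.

The curve meets the s-axis where -s^2 - 2*s + 3 = 0, i.e. -(s - 1)*(s + 3) = 0, at s = -3, 1.
On [-3, 1] the curve lies above the axis; ∫[-3,1] (-s^2 - 2*s + 3) ds = 32/3, giving area 32/3.

32/3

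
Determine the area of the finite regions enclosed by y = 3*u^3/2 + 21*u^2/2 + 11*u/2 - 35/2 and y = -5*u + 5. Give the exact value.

74

Set the curves equal: 3*u^3/2 + 21*u^2/2 + 11*u/2 - 35/2 = -5*u + 5, so 3*u^3/2 + 21*u^2/2 + 21*u/2 - 45/2 = 0, which factors as 3*(u - 1)*(u + 3)*(u + 5)/2 = 0. The curves meet at u = -5, -3, 1.
On [-5, -3], y = 3*u^3/2 + 21*u^2/2 + 11*u/2 - 35/2 is on top; that piece has area ∫[-5,-3] (3*u^3/2 + 21*u^2/2 + 21*u/2 - 45/2) du = 10.
On [-3, 1], y = -5*u + 5 is on top; that piece has area ∫[-3,1] (-(3*u^3/2 + 21*u^2/2 + 21*u/2 - 45/2)) du = 64.
Total enclosed area = 10 + 64 = 74.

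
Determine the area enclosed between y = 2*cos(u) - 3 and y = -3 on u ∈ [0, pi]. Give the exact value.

4

The difference (2*cos(u) - 3) - (-3) = 2*cos(u) changes sign at u = pi/2 inside [0, pi], so split the integral there.
∫[0,pi/2] (2*cos(u)) du = 2.
∫[pi/2,pi] (2*cos(u)) du = -2; the area of that piece is 2.
Total area = 2 + 2 = 4.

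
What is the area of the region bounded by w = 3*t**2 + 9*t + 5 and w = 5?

Set the curves equal: 3*t**2 + 9*t + 5 = 5, so 3*t**2 + 9*t = 0, which factors as 3*t*(t + 3) = 0. The curves meet at t = -3, 0.
On [-3, 0], w = 5 is on top; that piece has area ∫[-3,0] (-(3*t**2 + 9*t)) dt = 27/2.

27/2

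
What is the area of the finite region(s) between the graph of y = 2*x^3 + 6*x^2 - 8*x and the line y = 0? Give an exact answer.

131/2

The curve meets the x-axis where 2*x^3 + 6*x^2 - 8*x = 0, i.e. 2*x*(x - 1)*(x + 4) = 0, at x = -4, 0, 1.
On [-4, 0] the curve lies above the axis; ∫[-4,0] (2*x^3 + 6*x^2 - 8*x) dx = 64, giving area 64.
On [0, 1] the curve lies below the axis; ∫[0,1] (2*x^3 + 6*x^2 - 8*x) dx = -3/2, giving area 3/2.
Total area = 64 + 3/2 = 131/2.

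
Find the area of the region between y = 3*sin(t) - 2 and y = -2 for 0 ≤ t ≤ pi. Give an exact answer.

On [0, pi], (3*sin(t) - 2) - (-2) = 3*sin(t) is ≥ 0 throughout, so the area is a single integral of |3*sin(t)|.
∫[0,pi] (3*sin(t)) dt = 6.

6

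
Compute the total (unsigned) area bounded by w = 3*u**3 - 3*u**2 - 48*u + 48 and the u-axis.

863/2

The curve meets the u-axis where 3*u**3 - 3*u**2 - 48*u + 48 = 0, i.e. 3*(u - 4)*(u - 1)*(u + 4) = 0, at u = -4, 1, 4.
On [-4, 1] the curve lies above the axis; ∫[-4,1] (3*u**3 - 3*u**2 - 48*u + 48) du = 1375/4, giving area 1375/4.
On [1, 4] the curve lies below the axis; ∫[1,4] (3*u**3 - 3*u**2 - 48*u + 48) du = -351/4, giving area 351/4.
Total area = 1375/4 + 351/4 = 863/2.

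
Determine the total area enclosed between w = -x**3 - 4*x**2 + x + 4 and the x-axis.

253/12

The curve meets the x-axis where -x**3 - 4*x**2 + x + 4 = 0, i.e. -(x - 1)*(x + 1)*(x + 4) = 0, at x = -4, -1, 1.
On [-4, -1] the curve lies below the axis; ∫[-4,-1] (-x**3 - 4*x**2 + x + 4) dx = -63/4, giving area 63/4.
On [-1, 1] the curve lies above the axis; ∫[-1,1] (-x**3 - 4*x**2 + x + 4) dx = 16/3, giving area 16/3.
Total area = 63/4 + 16/3 = 253/12.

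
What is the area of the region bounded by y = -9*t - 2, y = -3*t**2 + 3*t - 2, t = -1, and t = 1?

The difference (-9*t - 2) - (-3*t**2 + 3*t - 2) = 3*t**2 - 12*t changes sign at t = 0 inside [-1, 1], so split the integral there.
∫[-1,0] (3*t**2 - 12*t) dt = 7.
∫[0,1] (3*t**2 - 12*t) dt = -5; the area of that piece is 5.
Total area = 7 + 5 = 12.

12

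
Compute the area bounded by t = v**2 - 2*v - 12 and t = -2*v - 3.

36

Both boundary curves give t as a function of v, so integrate with respect to v. Setting them equal: v**2 - 9 = 0, i.e. (v - 3)*(v + 3) = 0, so they meet at v = -3, 3.
For v in [-3, 3], t = v**2 - 2*v - 12 is on the left; area = ∫[-3,3] (-(v**2 - 9)) dv = 36.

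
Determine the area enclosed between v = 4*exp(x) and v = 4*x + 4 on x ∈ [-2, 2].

-16 - 4*exp(-2) + 4*exp(2)

On [-2, 2], (4*exp(x)) - (4*x + 4) = -4*x + 4*exp(x) - 4 is ≥ 0 throughout, so the area is a single integral of |-4*x + 4*exp(x) - 4|.
∫[-2,2] (-4*x + 4*exp(x) - 4) dx = -16 - 4*exp(-2) + 4*exp(2).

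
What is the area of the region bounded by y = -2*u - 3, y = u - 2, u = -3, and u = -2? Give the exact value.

On [-3, -2], (-2*u - 3) - (u - 2) = -3*u - 1 is ≥ 0 throughout, so the area is a single integral of |-3*u - 1|.
∫[-3,-2] (-3*u - 1) du = 13/2.

13/2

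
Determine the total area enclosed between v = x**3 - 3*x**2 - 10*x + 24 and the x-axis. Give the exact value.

The curve meets the x-axis where x**3 - 3*x**2 - 10*x + 24 = 0, i.e. (x - 4)*(x - 2)*(x + 3) = 0, at x = -3, 2, 4.
On [-3, 2] the curve lies above the axis; ∫[-3,2] (x**3 - 3*x**2 - 10*x + 24) dx = 375/4, giving area 375/4.
On [2, 4] the curve lies below the axis; ∫[2,4] (x**3 - 3*x**2 - 10*x + 24) dx = -8, giving area 8.
Total area = 375/4 + 8 = 407/4.

407/4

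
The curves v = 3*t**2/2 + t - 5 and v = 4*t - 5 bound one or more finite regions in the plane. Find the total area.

Set the curves equal: 3*t**2/2 + t - 5 = 4*t - 5, so 3*t**2/2 - 3*t = 0, which factors as 3*t*(t - 2)/2 = 0. The curves meet at t = 0, 2.
On [0, 2], v = 4*t - 5 is on top; that piece has area ∫[0,2] (-(3*t**2/2 - 3*t)) dt = 2.

2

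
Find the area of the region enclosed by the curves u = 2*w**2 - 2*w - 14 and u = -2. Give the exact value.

125/3

Both boundary curves give u as a function of w, so integrate with respect to w. Setting them equal: 2*w**2 - 2*w - 12 = 0, i.e. 2*(w - 3)*(w + 2) = 0, so they meet at w = -2, 3.
For w in [-2, 3], u = 2*w**2 - 2*w - 14 is on the left; area = ∫[-2,3] (-(2*w**2 - 2*w - 12)) dw = 125/3.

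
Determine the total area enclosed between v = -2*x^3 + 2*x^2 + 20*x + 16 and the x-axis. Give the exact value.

The curve meets the x-axis where -2*x^3 + 2*x^2 + 20*x + 16 = 0, i.e. -2*(x - 4)*(x + 1)*(x + 2) = 0, at x = -2, -1, 4.
On [-2, -1] the curve lies below the axis; ∫[-2,-1] (-2*x^3 + 2*x^2 + 20*x + 16) dx = -11/6, giving area 11/6.
On [-1, 4] the curve lies above the axis; ∫[-1,4] (-2*x^3 + 2*x^2 + 20*x + 16) dx = 875/6, giving area 875/6.
Total area = 11/6 + 875/6 = 443/3.

443/3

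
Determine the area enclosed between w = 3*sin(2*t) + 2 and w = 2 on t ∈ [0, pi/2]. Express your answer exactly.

On [0, pi/2], (3*sin(2*t) + 2) - (2) = 3*sin(2*t) is ≥ 0 throughout, so the area is a single integral of |3*sin(2*t)|.
∫[0,pi/2] (3*sin(2*t)) dt = 3.

3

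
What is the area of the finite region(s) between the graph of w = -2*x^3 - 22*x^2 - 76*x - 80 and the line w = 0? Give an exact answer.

The curve meets the x-axis where -2*x^3 - 22*x^2 - 76*x - 80 = 0, i.e. -2*(x + 2)*(x + 4)*(x + 5) = 0, at x = -5, -4, -2.
On [-5, -4] the curve lies below the axis; ∫[-5,-4] (-2*x^3 - 22*x^2 - 76*x - 80) dx = -5/6, giving area 5/6.
On [-4, -2] the curve lies above the axis; ∫[-4,-2] (-2*x^3 - 22*x^2 - 76*x - 80) dx = 16/3, giving area 16/3.
Total area = 5/6 + 16/3 = 37/6.

37/6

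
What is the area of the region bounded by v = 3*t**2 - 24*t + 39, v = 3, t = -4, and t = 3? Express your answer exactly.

The difference (3*t**2 - 24*t + 39) - (3) = 3*t**2 - 24*t + 36 changes sign at t = 2 inside [-4, 3], so split the integral there.
∫[-4,2] (3*t**2 - 24*t + 36) dt = 432.
∫[2,3] (3*t**2 - 24*t + 36) dt = -5; the area of that piece is 5.
Total area = 432 + 5 = 437.

437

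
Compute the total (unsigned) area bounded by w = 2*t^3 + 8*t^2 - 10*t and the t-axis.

The curve meets the t-axis where 2*t^3 + 8*t^2 - 10*t = 0, i.e. 2*t*(t - 1)*(t + 5) = 0, at t = -5, 0, 1.
On [-5, 0] the curve lies above the axis; ∫[-5,0] (2*t^3 + 8*t^2 - 10*t) dt = 875/6, giving area 875/6.
On [0, 1] the curve lies below the axis; ∫[0,1] (2*t^3 + 8*t^2 - 10*t) dt = -11/6, giving area 11/6.
Total area = 875/6 + 11/6 = 443/3.

443/3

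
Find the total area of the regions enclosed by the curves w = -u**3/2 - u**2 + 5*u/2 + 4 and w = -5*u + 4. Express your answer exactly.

Set the curves equal: -u**3/2 - u**2 + 5*u/2 + 4 = -5*u + 4, so -u**3/2 - u**2 + 15*u/2 = 0, which factors as -u*(u - 3)*(u + 5)/2 = 0. The curves meet at u = -5, 0, 3.
On [-5, 0], w = -5*u + 4 is on top; that piece has area ∫[-5,0] (-(-u**3/2 - u**2 + 15*u/2)) du = 1375/24.
On [0, 3], w = -u**3/2 - u**2 + 5*u/2 + 4 is on top; that piece has area ∫[0,3] (-u**3/2 - u**2 + 15*u/2) du = 117/8.
Total enclosed area = 1375/24 + 117/8 = 863/12.

863/12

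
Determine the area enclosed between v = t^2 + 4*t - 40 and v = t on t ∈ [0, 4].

344/3

On [0, 4], (t^2 + 4*t - 40) - (t) = t^2 + 3*t - 40 is ≤ 0 throughout, so the area is a single integral of |t^2 + 3*t - 40|.
∫[0,4] (t^2 + 3*t - 40) dt = -344/3; the area of that piece is 344/3.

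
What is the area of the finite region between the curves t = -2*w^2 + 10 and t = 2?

Both boundary curves give t as a function of w, so integrate with respect to w. Setting them equal: -2*w^2 + 8 = 0, i.e. -2*(w - 2)*(w + 2) = 0, so they meet at w = -2, 2.
For w in [-2, 2], t = -2*w^2 + 10 is on the right; area = ∫[-2,2] (-2*w^2 + 8) dw = 64/3.

64/3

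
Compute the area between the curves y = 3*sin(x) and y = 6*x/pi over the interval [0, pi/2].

3 - 3*pi/4

On [0, pi/2], (3*sin(x)) - (6*x/pi) = -6*x/pi + 3*sin(x) is ≥ 0 throughout, so the area is a single integral of |-6*x/pi + 3*sin(x)|.
∫[0,pi/2] (-6*x/pi + 3*sin(x)) dx = 3 - 3*pi/4.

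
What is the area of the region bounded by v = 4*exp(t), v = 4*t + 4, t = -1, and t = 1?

-8 - 4*exp(-1) + 4*exp(1)

On [-1, 1], (4*exp(t)) - (4*t + 4) = -4*t + 4*exp(t) - 4 is ≥ 0 throughout, so the area is a single integral of |-4*t + 4*exp(t) - 4|.
∫[-1,1] (-4*t + 4*exp(t) - 4) dt = -8 - 4*exp(-1) + 4*exp(1).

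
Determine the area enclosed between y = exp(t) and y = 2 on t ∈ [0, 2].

-7 + 4*log(2) + exp(2)

The difference (exp(t)) - (2) = exp(t) - 2 changes sign at t = log(2) inside [0, 2], so split the integral there.
∫[0,log(2)] (exp(t) - 2) dt = 1 - log(4); the area of that piece is -1 + log(4).
∫[log(2),2] (exp(t) - 2) dt = -6 + 2*log(2) + exp(2).
Total area = (-1 + log(4)) + (-6 + 2*log(2) + exp(2)) = -7 + 4*log(2) + exp(2).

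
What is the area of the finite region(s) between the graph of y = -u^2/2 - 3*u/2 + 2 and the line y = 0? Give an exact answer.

The curve meets the u-axis where -u^2/2 - 3*u/2 + 2 = 0, i.e. -(u - 1)*(u + 4)/2 = 0, at u = -4, 1.
On [-4, 1] the curve lies above the axis; ∫[-4,1] (-u^2/2 - 3*u/2 + 2) du = 125/12, giving area 125/12.

125/12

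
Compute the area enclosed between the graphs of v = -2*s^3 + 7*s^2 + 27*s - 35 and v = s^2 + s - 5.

Set the curves equal: -2*s^3 + 7*s^2 + 27*s - 35 = s^2 + s - 5, so -2*s^3 + 6*s^2 + 26*s - 30 = 0, which factors as -2*(s - 5)*(s - 1)*(s + 3) = 0. The curves meet at s = -3, 1, 5.
On [-3, 1], v = s^2 + s - 5 is on top; that piece has area ∫[-3,1] (-(-2*s^3 + 6*s^2 + 26*s - 30)) ds = 128.
On [1, 5], v = -2*s^3 + 7*s^2 + 27*s - 35 is on top; that piece has area ∫[1,5] (-2*s^3 + 6*s^2 + 26*s - 30) ds = 128.
Total enclosed area = 128 + 128 = 256.

256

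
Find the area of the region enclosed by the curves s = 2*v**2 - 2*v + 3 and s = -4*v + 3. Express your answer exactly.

1/3

Both boundary curves give s as a function of v, so integrate with respect to v. Setting them equal: 2*v**2 + 2*v = 0, i.e. 2*v*(v + 1) = 0, so they meet at v = -1, 0.
For v in [-1, 0], s = 2*v**2 - 2*v + 3 is on the left; area = ∫[-1,0] (-(2*v**2 + 2*v)) dv = 1/3.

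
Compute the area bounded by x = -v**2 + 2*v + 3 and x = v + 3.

Both boundary curves give x as a function of v, so integrate with respect to v. Setting them equal: -v**2 + v = 0, i.e. -v*(v - 1) = 0, so they meet at v = 0, 1.
For v in [0, 1], x = -v**2 + 2*v + 3 is on the right; area = ∫[0,1] (-v**2 + v) dv = 1/6.

1/6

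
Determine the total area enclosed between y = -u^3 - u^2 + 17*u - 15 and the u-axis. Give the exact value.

The curve meets the u-axis where -u^3 - u^2 + 17*u - 15 = 0, i.e. -(u - 3)*(u - 1)*(u + 5) = 0, at u = -5, 1, 3.
On [-5, 1] the curve lies below the axis; ∫[-5,1] (-u^3 - u^2 + 17*u - 15) du = -180, giving area 180.
On [1, 3] the curve lies above the axis; ∫[1,3] (-u^3 - u^2 + 17*u - 15) du = 28/3, giving area 28/3.
Total area = 180 + 28/3 = 568/3.

568/3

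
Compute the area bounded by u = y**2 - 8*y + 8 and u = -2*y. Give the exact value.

4/3

Both boundary curves give u as a function of y, so integrate with respect to y. Setting them equal: y**2 - 6*y + 8 = 0, i.e. (y - 4)*(y - 2) = 0, so they meet at y = 2, 4.
For y in [2, 4], u = y**2 - 8*y + 8 is on the left; area = ∫[2,4] (-(y**2 - 6*y + 8)) dy = 4/3.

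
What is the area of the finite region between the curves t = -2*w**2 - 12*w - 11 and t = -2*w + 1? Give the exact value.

Both boundary curves give t as a function of w, so integrate with respect to w. Setting them equal: -2*w**2 - 10*w - 12 = 0, i.e. -2*(w + 2)*(w + 3) = 0, so they meet at w = -3, -2.
For w in [-3, -2], t = -2*w**2 - 12*w - 11 is on the right; area = ∫[-3,-2] (-2*w**2 - 10*w - 12) dw = 1/3.

1/3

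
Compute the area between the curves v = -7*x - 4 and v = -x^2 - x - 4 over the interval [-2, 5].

The difference (-7*x - 4) - (-x^2 - x - 4) = x^2 - 6*x changes sign at x = 0 inside [-2, 5], so split the integral there.
∫[-2,0] (x^2 - 6*x) dx = 44/3.
∫[0,5] (x^2 - 6*x) dx = -100/3; the area of that piece is 100/3.
Total area = 44/3 + 100/3 = 48.

48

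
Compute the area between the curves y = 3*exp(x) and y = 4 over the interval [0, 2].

The difference (3*exp(x)) - (4) = 3*exp(x) - 4 changes sign at x = log(4/3) inside [0, 2], so split the integral there.
∫[0,log(4/3)] (3*exp(x) - 4) dx = log(81/256) + 1; the area of that piece is -1 + log(256/81).
∫[log(4/3),2] (3*exp(x) - 4) dx = -12 - 4*log(3) + 8*log(2) + 3*exp(2).
Total area = (-1 + log(256/81)) + (-12 - 4*log(3) + 8*log(2) + 3*exp(2)) = -13 - 8*log(3) + 16*log(2) + 3*exp(2).

-13 - 8*log(3) + 16*log(2) + 3*exp(2)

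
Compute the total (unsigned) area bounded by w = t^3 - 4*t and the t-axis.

8

The curve meets the t-axis where t^3 - 4*t = 0, i.e. t*(t - 2)*(t + 2) = 0, at t = -2, 0, 2.
On [-2, 0] the curve lies above the axis; ∫[-2,0] (t^3 - 4*t) dt = 4, giving area 4.
On [0, 2] the curve lies below the axis; ∫[0,2] (t^3 - 4*t) dt = -4, giving area 4.
Total area = 4 + 4 = 8.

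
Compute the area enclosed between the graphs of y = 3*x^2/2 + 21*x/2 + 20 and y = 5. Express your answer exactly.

Set the curves equal: 3*x^2/2 + 21*x/2 + 20 = 5, so 3*x^2/2 + 21*x/2 + 15 = 0, which factors as 3*(x + 2)*(x + 5)/2 = 0. The curves meet at x = -5, -2.
On [-5, -2], y = 5 is on top; that piece has area ∫[-5,-2] (-(3*x^2/2 + 21*x/2 + 15)) dx = 27/4.

27/4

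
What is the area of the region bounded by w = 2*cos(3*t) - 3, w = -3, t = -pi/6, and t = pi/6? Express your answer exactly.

On [-pi/6, pi/6], (2*cos(3*t) - 3) - (-3) = 2*cos(3*t) is ≥ 0 throughout, so the area is a single integral of |2*cos(3*t)|.
∫[-pi/6,pi/6] (2*cos(3*t)) dt = 4/3.

4/3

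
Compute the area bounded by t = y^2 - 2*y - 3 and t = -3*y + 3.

Both boundary curves give t as a function of y, so integrate with respect to y. Setting them equal: y^2 + y - 6 = 0, i.e. (y - 2)*(y + 3) = 0, so they meet at y = -3, 2.
For y in [-3, 2], t = y^2 - 2*y - 3 is on the left; area = ∫[-3,2] (-(y^2 + y - 6)) dy = 125/6.

125/6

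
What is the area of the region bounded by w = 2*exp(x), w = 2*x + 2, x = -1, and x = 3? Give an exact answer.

-16 - 2*exp(-1) + 2*exp(3)

On [-1, 3], (2*exp(x)) - (2*x + 2) = -2*x + 2*exp(x) - 2 is ≥ 0 throughout, so the area is a single integral of |-2*x + 2*exp(x) - 2|.
∫[-1,3] (-2*x + 2*exp(x) - 2) dx = -16 - 2*exp(-1) + 2*exp(3).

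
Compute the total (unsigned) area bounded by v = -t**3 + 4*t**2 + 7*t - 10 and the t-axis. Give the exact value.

937/12

The curve meets the t-axis where -t**3 + 4*t**2 + 7*t - 10 = 0, i.e. -(t - 5)*(t - 1)*(t + 2) = 0, at t = -2, 1, 5.
On [-2, 1] the curve lies below the axis; ∫[-2,1] (-t**3 + 4*t**2 + 7*t - 10) dt = -99/4, giving area 99/4.
On [1, 5] the curve lies above the axis; ∫[1,5] (-t**3 + 4*t**2 + 7*t - 10) dt = 160/3, giving area 160/3.
Total area = 99/4 + 160/3 = 937/12.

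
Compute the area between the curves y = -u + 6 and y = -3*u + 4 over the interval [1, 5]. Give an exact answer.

32

On [1, 5], (-u + 6) - (-3*u + 4) = 2*u + 2 is ≥ 0 throughout, so the area is a single integral of |2*u + 2|.
∫[1,5] (2*u + 2) du = 32.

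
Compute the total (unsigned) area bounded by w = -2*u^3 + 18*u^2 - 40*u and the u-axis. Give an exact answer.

131/2

The curve meets the u-axis where -2*u^3 + 18*u^2 - 40*u = 0, i.e. -2*u*(u - 5)*(u - 4) = 0, at u = 0, 4, 5.
On [0, 4] the curve lies below the axis; ∫[0,4] (-2*u^3 + 18*u^2 - 40*u) du = -64, giving area 64.
On [4, 5] the curve lies above the axis; ∫[4,5] (-2*u^3 + 18*u^2 - 40*u) du = 3/2, giving area 3/2.
Total area = 64 + 3/2 = 131/2.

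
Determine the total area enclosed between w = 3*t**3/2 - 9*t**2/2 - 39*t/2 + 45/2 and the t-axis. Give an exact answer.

192

The curve meets the t-axis where 3*t**3/2 - 9*t**2/2 - 39*t/2 + 45/2 = 0, i.e. 3*(t - 5)*(t - 1)*(t + 3)/2 = 0, at t = -3, 1, 5.
On [-3, 1] the curve lies above the axis; ∫[-3,1] (3*t**3/2 - 9*t**2/2 - 39*t/2 + 45/2) dt = 96, giving area 96.
On [1, 5] the curve lies below the axis; ∫[1,5] (3*t**3/2 - 9*t**2/2 - 39*t/2 + 45/2) dt = -96, giving area 96.
Total area = 96 + 96 = 192.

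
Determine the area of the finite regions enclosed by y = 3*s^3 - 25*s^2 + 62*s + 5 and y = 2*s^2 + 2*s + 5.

393/4

Set the curves equal: 3*s^3 - 25*s^2 + 62*s + 5 = 2*s^2 + 2*s + 5, so 3*s^3 - 27*s^2 + 60*s = 0, which factors as 3*s*(s - 5)*(s - 4) = 0. The curves meet at s = 0, 4, 5.
On [0, 4], y = 3*s^3 - 25*s^2 + 62*s + 5 is on top; that piece has area ∫[0,4] (3*s^3 - 27*s^2 + 60*s) ds = 96.
On [4, 5], y = 2*s^2 + 2*s + 5 is on top; that piece has area ∫[4,5] (-(3*s^3 - 27*s^2 + 60*s)) ds = 9/4.
Total enclosed area = 96 + 9/4 = 393/4.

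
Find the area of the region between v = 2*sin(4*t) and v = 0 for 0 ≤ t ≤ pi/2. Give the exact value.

2

The difference (2*sin(4*t)) - (0) = 2*sin(4*t) changes sign at t = pi/4 inside [0, pi/2], so split the integral there.
∫[0,pi/4] (2*sin(4*t)) dt = 1.
∫[pi/4,pi/2] (2*sin(4*t)) dt = -1; the area of that piece is 1.
Total area = 1 + 1 = 2.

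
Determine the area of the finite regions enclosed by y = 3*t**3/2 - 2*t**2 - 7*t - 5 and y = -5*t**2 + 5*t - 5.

Set the curves equal: 3*t**3/2 - 2*t**2 - 7*t - 5 = -5*t**2 + 5*t - 5, so 3*t**3/2 + 3*t**2 - 12*t = 0, which factors as 3*t*(t - 2)*(t + 4)/2 = 0. The curves meet at t = -4, 0, 2.
On [-4, 0], y = 3*t**3/2 - 2*t**2 - 7*t - 5 is on top; that piece has area ∫[-4,0] (3*t**3/2 + 3*t**2 - 12*t) dt = 64.
On [0, 2], y = -5*t**2 + 5*t - 5 is on top; that piece has area ∫[0,2] (-(3*t**3/2 + 3*t**2 - 12*t)) dt = 10.
Total enclosed area = 64 + 10 = 74.

74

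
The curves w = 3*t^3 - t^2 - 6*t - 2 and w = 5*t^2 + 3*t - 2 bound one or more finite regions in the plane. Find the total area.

Set the curves equal: 3*t^3 - t^2 - 6*t - 2 = 5*t^2 + 3*t - 2, so 3*t^3 - 6*t^2 - 9*t = 0, which factors as 3*t*(t - 3)*(t + 1) = 0. The curves meet at t = -1, 0, 3.
On [-1, 0], w = 3*t^3 - t^2 - 6*t - 2 is on top; that piece has area ∫[-1,0] (3*t^3 - 6*t^2 - 9*t) dt = 7/4.
On [0, 3], w = 5*t^2 + 3*t - 2 is on top; that piece has area ∫[0,3] (-(3*t^3 - 6*t^2 - 9*t)) dt = 135/4.
Total enclosed area = 7/4 + 135/4 = 71/2.

71/2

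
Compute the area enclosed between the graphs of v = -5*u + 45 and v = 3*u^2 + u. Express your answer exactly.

Set the curves equal: -5*u + 45 = 3*u^2 + u, so -3*u^2 - 6*u + 45 = 0, which factors as -3*(u - 3)*(u + 5) = 0. The curves meet at u = -5, 3.
On [-5, 3], v = -5*u + 45 is on top; that piece has area ∫[-5,3] (-3*u^2 - 6*u + 45) du = 256.

256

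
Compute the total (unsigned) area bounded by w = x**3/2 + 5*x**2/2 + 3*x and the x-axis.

37/24

The curve meets the x-axis where x**3/2 + 5*x**2/2 + 3*x = 0, i.e. x*(x + 2)*(x + 3)/2 = 0, at x = -3, -2, 0.
On [-3, -2] the curve lies above the axis; ∫[-3,-2] (x**3/2 + 5*x**2/2 + 3*x) dx = 5/24, giving area 5/24.
On [-2, 0] the curve lies below the axis; ∫[-2,0] (x**3/2 + 5*x**2/2 + 3*x) dx = -4/3, giving area 4/3.
Total area = 5/24 + 4/3 = 37/24.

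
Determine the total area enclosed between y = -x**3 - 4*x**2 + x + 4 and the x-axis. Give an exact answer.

253/12

The curve meets the x-axis where -x**3 - 4*x**2 + x + 4 = 0, i.e. -(x - 1)*(x + 1)*(x + 4) = 0, at x = -4, -1, 1.
On [-4, -1] the curve lies below the axis; ∫[-4,-1] (-x**3 - 4*x**2 + x + 4) dx = -63/4, giving area 63/4.
On [-1, 1] the curve lies above the axis; ∫[-1,1] (-x**3 - 4*x**2 + x + 4) dx = 16/3, giving area 16/3.
Total area = 63/4 + 16/3 = 253/12.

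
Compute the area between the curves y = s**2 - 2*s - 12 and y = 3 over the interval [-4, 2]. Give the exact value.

188/3

The difference (s**2 - 2*s - 12) - (3) = s**2 - 2*s - 15 changes sign at s = -3 inside [-4, 2], so split the integral there.
∫[-4,-3] (s**2 - 2*s - 15) ds = 13/3.
∫[-3,2] (s**2 - 2*s - 15) ds = -175/3; the area of that piece is 175/3.
Total area = 13/3 + 175/3 = 188/3.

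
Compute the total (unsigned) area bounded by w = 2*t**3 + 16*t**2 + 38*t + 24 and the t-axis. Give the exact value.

The curve meets the t-axis where 2*t**3 + 16*t**2 + 38*t + 24 = 0, i.e. 2*(t + 1)*(t + 3)*(t + 4) = 0, at t = -4, -3, -1.
On [-4, -3] the curve lies above the axis; ∫[-4,-3] (2*t**3 + 16*t**2 + 38*t + 24) dt = 5/6, giving area 5/6.
On [-3, -1] the curve lies below the axis; ∫[-3,-1] (2*t**3 + 16*t**2 + 38*t + 24) dt = -16/3, giving area 16/3.
Total area = 5/6 + 16/3 = 37/6.

37/6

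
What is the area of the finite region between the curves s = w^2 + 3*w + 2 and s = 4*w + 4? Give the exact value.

Both boundary curves give s as a function of w, so integrate with respect to w. Setting them equal: w^2 - w - 2 = 0, i.e. (w - 2)*(w + 1) = 0, so they meet at w = -1, 2.
For w in [-1, 2], s = w^2 + 3*w + 2 is on the left; area = ∫[-1,2] (-(w^2 - w - 2)) dw = 9/2.

9/2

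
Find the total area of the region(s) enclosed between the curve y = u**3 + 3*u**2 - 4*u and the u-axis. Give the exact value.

The curve meets the u-axis where u**3 + 3*u**2 - 4*u = 0, i.e. u*(u - 1)*(u + 4) = 0, at u = -4, 0, 1.
On [-4, 0] the curve lies above the axis; ∫[-4,0] (u**3 + 3*u**2 - 4*u) du = 32, giving area 32.
On [0, 1] the curve lies below the axis; ∫[0,1] (u**3 + 3*u**2 - 4*u) du = -3/4, giving area 3/4.
Total area = 32 + 3/4 = 131/4.

131/4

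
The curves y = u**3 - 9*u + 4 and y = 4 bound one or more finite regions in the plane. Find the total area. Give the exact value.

Set the curves equal: u**3 - 9*u + 4 = 4, so u**3 - 9*u = 0, which factors as u*(u - 3)*(u + 3) = 0. The curves meet at u = -3, 0, 3.
On [-3, 0], y = u**3 - 9*u + 4 is on top; that piece has area ∫[-3,0] (u**3 - 9*u) du = 81/4.
On [0, 3], y = 4 is on top; that piece has area ∫[0,3] (-(u**3 - 9*u)) du = 81/4.
Total enclosed area = 81/4 + 81/4 = 81/2.

81/2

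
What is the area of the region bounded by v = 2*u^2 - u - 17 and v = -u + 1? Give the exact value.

Set the curves equal: 2*u^2 - u - 17 = -u + 1, so 2*u^2 - 18 = 0, which factors as 2*(u - 3)*(u + 3) = 0. The curves meet at u = -3, 3.
On [-3, 3], v = -u + 1 is on top; that piece has area ∫[-3,3] (-(2*u^2 - 18)) du = 72.

72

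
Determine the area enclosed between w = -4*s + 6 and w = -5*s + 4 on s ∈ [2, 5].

33/2

On [2, 5], (-4*s + 6) - (-5*s + 4) = s + 2 is ≥ 0 throughout, so the area is a single integral of |s + 2|.
∫[2,5] (s + 2) ds = 33/2.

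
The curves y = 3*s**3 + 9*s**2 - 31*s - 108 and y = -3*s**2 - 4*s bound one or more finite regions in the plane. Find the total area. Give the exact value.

1741/4

Set the curves equal: 3*s**3 + 9*s**2 - 31*s - 108 = -3*s**2 - 4*s, so 3*s**3 + 12*s**2 - 27*s - 108 = 0, which factors as 3*(s - 3)*(s + 3)*(s + 4) = 0. The curves meet at s = -4, -3, 3.
On [-4, -3], y = 3*s**3 + 9*s**2 - 31*s - 108 is on top; that piece has area ∫[-4,-3] (3*s**3 + 12*s**2 - 27*s - 108) ds = 13/4.
On [-3, 3], y = -3*s**2 - 4*s is on top; that piece has area ∫[-3,3] (-(3*s**3 + 12*s**2 - 27*s - 108)) ds = 432.
Total enclosed area = 13/4 + 432 = 1741/4.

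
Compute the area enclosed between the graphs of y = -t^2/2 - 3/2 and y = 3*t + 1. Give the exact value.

Set the curves equal: -t^2/2 - 3/2 = 3*t + 1, so -t^2/2 - 3*t - 5/2 = 0, which factors as -(t + 1)*(t + 5)/2 = 0. The curves meet at t = -5, -1.
On [-5, -1], y = -t^2/2 - 3/2 is on top; that piece has area ∫[-5,-1] (-t^2/2 - 3*t - 5/2) dt = 16/3.

16/3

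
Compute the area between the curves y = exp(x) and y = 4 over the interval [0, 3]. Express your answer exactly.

The difference (exp(x)) - (4) = exp(x) - 4 changes sign at x = log(4) inside [0, 3], so split the integral there.
∫[0,log(4)] (exp(x) - 4) dx = 3 - log(256); the area of that piece is -3 + log(256).
∫[log(4),3] (exp(x) - 4) dx = -16 + 8*log(2) + exp(3).
Total area = (-3 + log(256)) + (-16 + 8*log(2) + exp(3)) = -19 + 16*log(2) + exp(3).

-19 + 16*log(2) + exp(3)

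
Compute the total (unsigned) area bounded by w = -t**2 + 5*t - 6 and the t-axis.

The curve meets the t-axis where -t**2 + 5*t - 6 = 0, i.e. -(t - 3)*(t - 2) = 0, at t = 2, 3.
On [2, 3] the curve lies above the axis; ∫[2,3] (-t**2 + 5*t - 6) dt = 1/6, giving area 1/6.

1/6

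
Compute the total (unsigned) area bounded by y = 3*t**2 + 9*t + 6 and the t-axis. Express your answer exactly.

The curve meets the t-axis where 3*t**2 + 9*t + 6 = 0, i.e. 3*(t + 1)*(t + 2) = 0, at t = -2, -1.
On [-2, -1] the curve lies below the axis; ∫[-2,-1] (3*t**2 + 9*t + 6) dt = -1/2, giving area 1/2.

1/2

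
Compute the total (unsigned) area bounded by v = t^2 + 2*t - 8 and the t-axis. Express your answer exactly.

36

The curve meets the t-axis where t^2 + 2*t - 8 = 0, i.e. (t - 2)*(t + 4) = 0, at t = -4, 2.
On [-4, 2] the curve lies below the axis; ∫[-4,2] (t^2 + 2*t - 8) dt = -36, giving area 36.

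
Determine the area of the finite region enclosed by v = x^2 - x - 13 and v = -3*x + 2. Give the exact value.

256/3

Set the curves equal: x^2 - x - 13 = -3*x + 2, so x^2 + 2*x - 15 = 0, which factors as (x - 3)*(x + 5) = 0. The curves meet at x = -5, 3.
On [-5, 3], v = -3*x + 2 is on top; that piece has area ∫[-5,3] (-(x^2 + 2*x - 15)) dx = 256/3.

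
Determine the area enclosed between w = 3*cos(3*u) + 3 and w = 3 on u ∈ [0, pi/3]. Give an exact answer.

2

The difference (3*cos(3*u) + 3) - (3) = 3*cos(3*u) changes sign at u = pi/6 inside [0, pi/3], so split the integral there.
∫[0,pi/6] (3*cos(3*u)) du = 1.
∫[pi/6,pi/3] (3*cos(3*u)) du = -1; the area of that piece is 1.
Total area = 1 + 1 = 2.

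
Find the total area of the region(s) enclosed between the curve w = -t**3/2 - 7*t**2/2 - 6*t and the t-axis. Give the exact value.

The curve meets the t-axis where -t**3/2 - 7*t**2/2 - 6*t = 0, i.e. -t*(t + 3)*(t + 4)/2 = 0, at t = -4, -3, 0.
On [-4, -3] the curve lies below the axis; ∫[-4,-3] (-t**3/2 - 7*t**2/2 - 6*t) dt = -7/24, giving area 7/24.
On [-3, 0] the curve lies above the axis; ∫[-3,0] (-t**3/2 - 7*t**2/2 - 6*t) dt = 45/8, giving area 45/8.
Total area = 7/24 + 45/8 = 71/12.

71/12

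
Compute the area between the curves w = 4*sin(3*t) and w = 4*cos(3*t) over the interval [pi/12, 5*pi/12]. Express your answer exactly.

On [pi/12, 5*pi/12], (4*sin(3*t)) - (4*cos(3*t)) = 4*sin(3*t) - 4*cos(3*t) is ≥ 0 throughout, so the area is a single integral of |4*sin(3*t) - 4*cos(3*t)|.
∫[pi/12,5*pi/12] (4*sin(3*t) - 4*cos(3*t)) dt = 8*sqrt(2)/3.

8*sqrt(2)/3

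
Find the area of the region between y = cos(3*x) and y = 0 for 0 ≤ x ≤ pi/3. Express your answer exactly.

The difference (cos(3*x)) - (0) = cos(3*x) changes sign at x = pi/6 inside [0, pi/3], so split the integral there.
∫[0,pi/6] (cos(3*x)) dx = 1/3.
∫[pi/6,pi/3] (cos(3*x)) dx = -1/3; the area of that piece is 1/3.
Total area = 1/3 + 1/3 = 2/3.

2/3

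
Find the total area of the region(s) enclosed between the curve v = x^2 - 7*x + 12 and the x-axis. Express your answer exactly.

The curve meets the x-axis where x^2 - 7*x + 12 = 0, i.e. (x - 4)*(x - 3) = 0, at x = 3, 4.
On [3, 4] the curve lies below the axis; ∫[3,4] (x^2 - 7*x + 12) dx = -1/6, giving area 1/6.

1/6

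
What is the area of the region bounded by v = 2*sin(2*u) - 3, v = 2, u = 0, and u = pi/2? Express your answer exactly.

On [0, pi/2], (2*sin(2*u) - 3) - (2) = 2*sin(2*u) - 5 is ≤ 0 throughout, so the area is a single integral of |2*sin(2*u) - 5|.
∫[0,pi/2] (2*sin(2*u) - 5) du = 2 - 5*pi/2; the area of that piece is -2 + 5*pi/2.

-2 + 5*pi/2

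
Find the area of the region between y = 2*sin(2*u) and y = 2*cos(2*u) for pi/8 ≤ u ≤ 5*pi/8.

2*sqrt(2)

On [pi/8, 5*pi/8], (2*sin(2*u)) - (2*cos(2*u)) = 2*sin(2*u) - 2*cos(2*u) is ≥ 0 throughout, so the area is a single integral of |2*sin(2*u) - 2*cos(2*u)|.
∫[pi/8,5*pi/8] (2*sin(2*u) - 2*cos(2*u)) du = 2*sqrt(2).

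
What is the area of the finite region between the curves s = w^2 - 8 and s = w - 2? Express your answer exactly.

125/6

Both boundary curves give s as a function of w, so integrate with respect to w. Setting them equal: w^2 - w - 6 = 0, i.e. (w - 3)*(w + 2) = 0, so they meet at w = -2, 3.
For w in [-2, 3], s = w^2 - 8 is on the left; area = ∫[-2,3] (-(w^2 - w - 6)) dw = 125/6.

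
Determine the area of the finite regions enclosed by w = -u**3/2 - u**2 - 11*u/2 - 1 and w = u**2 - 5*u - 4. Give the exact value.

Set the curves equal: -u**3/2 - u**2 - 11*u/2 - 1 = u**2 - 5*u - 4, so -u**3/2 - 2*u**2 - u/2 + 3 = 0, which factors as -(u - 1)*(u + 2)*(u + 3)/2 = 0. The curves meet at u = -3, -2, 1.
On [-3, -2], w = u**2 - 5*u - 4 is on top; that piece has area ∫[-3,-2] (-(-u**3/2 - 2*u**2 - u/2 + 3)) du = 7/24.
On [-2, 1], w = -u**3/2 - u**2 - 11*u/2 - 1 is on top; that piece has area ∫[-2,1] (-u**3/2 - 2*u**2 - u/2 + 3) du = 45/8.
Total enclosed area = 7/24 + 45/8 = 71/12.

71/12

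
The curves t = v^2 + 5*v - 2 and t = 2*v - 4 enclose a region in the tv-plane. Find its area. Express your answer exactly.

1/6

Both boundary curves give t as a function of v, so integrate with respect to v. Setting them equal: v^2 + 3*v + 2 = 0, i.e. (v + 1)*(v + 2) = 0, so they meet at v = -2, -1.
For v in [-2, -1], t = v^2 + 5*v - 2 is on the left; area = ∫[-2,-1] (-(v^2 + 3*v + 2)) dv = 1/6.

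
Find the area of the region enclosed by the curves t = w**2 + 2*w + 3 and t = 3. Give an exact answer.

4/3

Both boundary curves give t as a function of w, so integrate with respect to w. Setting them equal: w**2 + 2*w = 0, i.e. w*(w + 2) = 0, so they meet at w = -2, 0.
For w in [-2, 0], t = w**2 + 2*w + 3 is on the left; area = ∫[-2,0] (-(w**2 + 2*w)) dw = 4/3.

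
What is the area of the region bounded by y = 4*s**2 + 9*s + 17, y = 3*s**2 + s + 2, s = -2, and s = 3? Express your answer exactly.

320/3

On [-2, 3], (4*s**2 + 9*s + 17) - (3*s**2 + s + 2) = s**2 + 8*s + 15 is ≥ 0 throughout, so the area is a single integral of |s**2 + 8*s + 15|.
∫[-2,3] (s**2 + 8*s + 15) ds = 320/3.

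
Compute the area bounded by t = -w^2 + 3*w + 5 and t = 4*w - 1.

125/6

Both boundary curves give t as a function of w, so integrate with respect to w. Setting them equal: -w^2 - w + 6 = 0, i.e. -(w - 2)*(w + 3) = 0, so they meet at w = -3, 2.
For w in [-3, 2], t = -w^2 + 3*w + 5 is on the right; area = ∫[-3,2] (-w^2 - w + 6) dw = 125/6.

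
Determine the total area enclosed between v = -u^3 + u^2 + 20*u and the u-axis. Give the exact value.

2521/12

The curve meets the u-axis where -u^3 + u^2 + 20*u = 0, i.e. -u*(u - 5)*(u + 4) = 0, at u = -4, 0, 5.
On [-4, 0] the curve lies below the axis; ∫[-4,0] (-u^3 + u^2 + 20*u) du = -224/3, giving area 224/3.
On [0, 5] the curve lies above the axis; ∫[0,5] (-u^3 + u^2 + 20*u) du = 1625/12, giving area 1625/12.
Total area = 224/3 + 1625/12 = 2521/12.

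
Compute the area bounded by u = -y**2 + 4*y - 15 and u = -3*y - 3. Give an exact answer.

Both boundary curves give u as a function of y, so integrate with respect to y. Setting them equal: -y**2 + 7*y - 12 = 0, i.e. -(y - 4)*(y - 3) = 0, so they meet at y = 3, 4.
For y in [3, 4], u = -y**2 + 4*y - 15 is on the right; area = ∫[3,4] (-y**2 + 7*y - 12) dy = 1/6.

1/6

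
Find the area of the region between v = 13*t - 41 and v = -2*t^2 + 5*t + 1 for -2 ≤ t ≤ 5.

212

The difference (13*t - 41) - (-2*t^2 + 5*t + 1) = 2*t^2 + 8*t - 42 changes sign at t = 3 inside [-2, 5], so split the integral there.
∫[-2,3] (2*t^2 + 8*t - 42) dt = -500/3; the area of that piece is 500/3.
∫[3,5] (2*t^2 + 8*t - 42) dt = 136/3.
Total area = 500/3 + 136/3 = 212.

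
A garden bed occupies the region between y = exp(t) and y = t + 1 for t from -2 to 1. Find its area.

-3/2 - exp(-2) + exp(1)

On [-2, 1], (exp(t)) - (t + 1) = -t + exp(t) - 1 is ≥ 0 throughout, so the area is a single integral of |-t + exp(t) - 1|.
∫[-2,1] (-t + exp(t) - 1) dt = -3/2 - exp(-2) + exp(1).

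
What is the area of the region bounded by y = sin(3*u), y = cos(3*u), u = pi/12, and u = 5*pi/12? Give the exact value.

On [pi/12, 5*pi/12], (sin(3*u)) - (cos(3*u)) = sin(3*u) - cos(3*u) is ≥ 0 throughout, so the area is a single integral of |sin(3*u) - cos(3*u)|.
∫[pi/12,5*pi/12] (sin(3*u) - cos(3*u)) du = 2*sqrt(2)/3.

2*sqrt(2)/3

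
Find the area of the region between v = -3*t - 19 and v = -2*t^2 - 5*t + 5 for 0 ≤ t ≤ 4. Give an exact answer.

The difference (-3*t - 19) - (-2*t^2 - 5*t + 5) = 2*t^2 + 2*t - 24 changes sign at t = 3 inside [0, 4], so split the integral there.
∫[0,3] (2*t^2 + 2*t - 24) dt = -45; the area of that piece is 45.
∫[3,4] (2*t^2 + 2*t - 24) dt = 23/3.
Total area = 45 + 23/3 = 158/3.

158/3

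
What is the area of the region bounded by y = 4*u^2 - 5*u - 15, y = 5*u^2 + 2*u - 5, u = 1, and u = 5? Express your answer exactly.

On [1, 5], (4*u^2 - 5*u - 15) - (5*u^2 + 2*u - 5) = -u^2 - 7*u - 10 is ≤ 0 throughout, so the area is a single integral of |-u^2 - 7*u - 10|.
∫[1,5] (-u^2 - 7*u - 10) du = -496/3; the area of that piece is 496/3.

496/3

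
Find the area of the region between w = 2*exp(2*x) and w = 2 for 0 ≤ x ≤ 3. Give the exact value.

-7 + exp(6)

On [0, 3], (2*exp(2*x)) - (2) = 2*exp(2*x) - 2 is ≥ 0 throughout, so the area is a single integral of |2*exp(2*x) - 2|.
∫[0,3] (2*exp(2*x) - 2) dx = -7 + exp(6).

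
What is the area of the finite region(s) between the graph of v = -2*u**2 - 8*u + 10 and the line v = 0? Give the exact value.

The curve meets the u-axis where -2*u**2 - 8*u + 10 = 0, i.e. -2*(u - 1)*(u + 5) = 0, at u = -5, 1.
On [-5, 1] the curve lies above the axis; ∫[-5,1] (-2*u**2 - 8*u + 10) du = 72, giving area 72.

72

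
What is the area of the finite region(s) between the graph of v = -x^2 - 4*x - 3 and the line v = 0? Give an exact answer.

The curve meets the x-axis where -x^2 - 4*x - 3 = 0, i.e. -(x + 1)*(x + 3) = 0, at x = -3, -1.
On [-3, -1] the curve lies above the axis; ∫[-3,-1] (-x^2 - 4*x - 3) dx = 4/3, giving area 4/3.

4/3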